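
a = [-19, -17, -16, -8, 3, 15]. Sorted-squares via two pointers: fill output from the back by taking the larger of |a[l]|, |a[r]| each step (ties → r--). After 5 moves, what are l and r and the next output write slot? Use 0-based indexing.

l=4, r=4, next write slot=0

[0,5] |-19|>|15| out[5]=361 → l++
[1,5] |-17|>|15| out[4]=289 → l++
[2,5] |-16|>|15| out[3]=256 → l++
[3,5] |-8|<=|15| out[2]=225 → r--
[3,4] |-8|>|3| out[1]=64 → l++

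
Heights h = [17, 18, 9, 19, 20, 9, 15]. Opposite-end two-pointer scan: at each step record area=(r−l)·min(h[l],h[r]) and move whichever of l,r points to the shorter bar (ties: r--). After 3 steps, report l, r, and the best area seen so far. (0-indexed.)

l=1, r=4, best area=90

l=0 r=6: min(17,15)*6=90 best=90 *, r--
l=0 r=5: min(17,9)*5=45 best=90, r--
l=0 r=4: min(17,20)*4=68 best=90, l++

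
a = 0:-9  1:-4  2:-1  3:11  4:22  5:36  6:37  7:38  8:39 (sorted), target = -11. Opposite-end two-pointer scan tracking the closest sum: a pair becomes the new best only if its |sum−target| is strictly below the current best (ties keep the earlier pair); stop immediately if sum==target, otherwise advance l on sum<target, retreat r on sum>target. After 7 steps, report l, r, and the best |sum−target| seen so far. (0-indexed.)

l=0 r=8: -9+39=30 d=41 *, r--
l=0 r=7: -9+38=29 d=40 *, r--
l=0 r=6: -9+37=28 d=39 *, r--
l=0 r=5: -9+36=27 d=38 *, r--
l=0 r=4: -9+22=13 d=24 *, r--
l=0 r=3: -9+11=2 d=13 *, r--
l=0 r=2: -9+-1=-10 d=1 *, r--

l=0, r=1, best |Δ|=1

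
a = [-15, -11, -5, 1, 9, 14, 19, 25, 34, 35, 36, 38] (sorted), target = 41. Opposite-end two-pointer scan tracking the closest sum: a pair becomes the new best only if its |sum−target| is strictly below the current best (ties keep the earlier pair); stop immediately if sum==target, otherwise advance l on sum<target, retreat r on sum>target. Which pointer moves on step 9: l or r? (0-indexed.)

[0,11] -15+38=23 d=18 * → l++
[1,11] -11+38=27 d=14 * → l++
[2,11] -5+38=33 d=8 * → l++
[3,11] 1+38=39 d=2 * → l++
[4,11] 9+38=47 d=6 → r--
[4,10] 9+36=45 d=4 → r--
[4,9] 9+35=44 d=3 → r--
[4,8] 9+34=43 d=2 → r--
[4,7] 9+25=34 d=7 → l++

l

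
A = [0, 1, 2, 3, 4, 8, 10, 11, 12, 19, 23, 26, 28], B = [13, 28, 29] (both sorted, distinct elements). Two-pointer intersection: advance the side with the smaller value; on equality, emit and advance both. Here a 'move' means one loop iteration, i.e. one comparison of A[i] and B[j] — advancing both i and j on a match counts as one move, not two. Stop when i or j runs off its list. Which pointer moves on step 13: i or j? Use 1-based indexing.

i

i=1 j=1: 0<13, i++
i=2 j=1: 1<13, i++
i=3 j=1: 2<13, i++
i=4 j=1: 3<13, i++
i=5 j=1: 4<13, i++
i=6 j=1: 8<13, i++
i=7 j=1: 10<13, i++
i=8 j=1: 11<13, i++
i=9 j=1: 12<13, i++
i=10 j=1: 19>13, j++
i=10 j=2: 19<28, i++
i=11 j=2: 23<28, i++
i=12 j=2: 26<28, i++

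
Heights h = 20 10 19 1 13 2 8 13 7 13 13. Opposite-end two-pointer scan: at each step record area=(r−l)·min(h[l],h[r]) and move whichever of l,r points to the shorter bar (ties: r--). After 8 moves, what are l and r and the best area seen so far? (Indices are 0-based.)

l=0 r=10: min(20,13)*10=130 best=130 *, r--
l=0 r=9: min(20,13)*9=117 best=130, r--
l=0 r=8: min(20,7)*8=56 best=130, r--
l=0 r=7: min(20,13)*7=91 best=130, r--
l=0 r=6: min(20,8)*6=48 best=130, r--
l=0 r=5: min(20,2)*5=10 best=130, r--
l=0 r=4: min(20,13)*4=52 best=130, r--
l=0 r=3: min(20,1)*3=3 best=130, r--

l=0, r=2, best area=130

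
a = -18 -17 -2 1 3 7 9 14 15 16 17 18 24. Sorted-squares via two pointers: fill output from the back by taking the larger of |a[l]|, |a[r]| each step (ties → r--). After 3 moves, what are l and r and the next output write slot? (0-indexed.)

l=1, r=10, next write slot=9

[0,12] |-18|<=|24| out[12]=576 → r--
[0,11] |-18|<=|18| out[11]=324 → r--
[0,10] |-18|>|17| out[10]=324 → l++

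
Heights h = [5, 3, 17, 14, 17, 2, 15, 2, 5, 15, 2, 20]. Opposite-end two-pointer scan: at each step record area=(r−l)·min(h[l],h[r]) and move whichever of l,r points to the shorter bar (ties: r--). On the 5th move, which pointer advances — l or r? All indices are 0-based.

l=0 r=11: min(5,20)*11=55 best=55 *, l++
l=1 r=11: min(3,20)*10=30 best=55, l++
l=2 r=11: min(17,20)*9=153 best=153 *, l++
l=3 r=11: min(14,20)*8=112 best=153, l++
l=4 r=11: min(17,20)*7=119 best=153, l++

l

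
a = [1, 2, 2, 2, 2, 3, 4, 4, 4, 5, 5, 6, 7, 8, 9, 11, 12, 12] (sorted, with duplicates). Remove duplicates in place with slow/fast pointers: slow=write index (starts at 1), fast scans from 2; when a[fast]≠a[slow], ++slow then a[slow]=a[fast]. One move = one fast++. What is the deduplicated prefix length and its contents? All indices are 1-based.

length 11; prefix = [1, 2, 3, 4, 5, 6, 7, 8, 9, 11, 12]

(s=1,f=2) a[fast]=2≠a[slow]=1 write a[2]=2 → slow++,fast++
(s=2,f=3) a[fast]=2=a[slow] dup → fast++
(s=2,f=4) a[fast]=2=a[slow] dup → fast++
(s=2,f=5) a[fast]=2=a[slow] dup → fast++
(s=2,f=6) a[fast]=3≠a[slow]=2 write a[3]=3 → slow++,fast++
(s=3,f=7) a[fast]=4≠a[slow]=3 write a[4]=4 → slow++,fast++
(s=4,f=8) a[fast]=4=a[slow] dup → fast++
(s=4,f=9) a[fast]=4=a[slow] dup → fast++
(s=4,f=10) a[fast]=5≠a[slow]=4 write a[5]=5 → slow++,fast++
(s=5,f=11) a[fast]=5=a[slow] dup → fast++
(s=5,f=12) a[fast]=6≠a[slow]=5 write a[6]=6 → slow++,fast++
(s=6,f=13) a[fast]=7≠a[slow]=6 write a[7]=7 → slow++,fast++
(s=7,f=14) a[fast]=8≠a[slow]=7 write a[8]=8 → slow++,fast++
(s=8,f=15) a[fast]=9≠a[slow]=8 write a[9]=9 → slow++,fast++
(s=9,f=16) a[fast]=11≠a[slow]=9 write a[10]=11 → slow++,fast++
(s=10,f=17) a[fast]=12≠a[slow]=11 write a[11]=12 → slow++,fast++
(s=11,f=18) a[fast]=12=a[slow] dup → fast++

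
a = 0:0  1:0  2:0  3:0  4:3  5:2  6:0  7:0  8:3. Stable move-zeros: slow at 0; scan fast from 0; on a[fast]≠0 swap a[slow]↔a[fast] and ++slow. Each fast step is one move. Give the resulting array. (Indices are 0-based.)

slow=0 fast=0: a[fast]=0, fast++
slow=0 fast=1: a[fast]=0, fast++
slow=0 fast=2: a[fast]=0, fast++
slow=0 fast=3: a[fast]=0, fast++
slow=0 fast=4: a[fast]=3≠0 swap→a[0]=3, slow++,fast++
slow=1 fast=5: a[fast]=2≠0 swap→a[1]=2, slow++,fast++
slow=2 fast=6: a[fast]=0, fast++
slow=2 fast=7: a[fast]=0, fast++
slow=2 fast=8: a[fast]=3≠0 swap→a[2]=3, slow++,fast++

[3, 2, 3, 0, 0, 0, 0, 0, 0]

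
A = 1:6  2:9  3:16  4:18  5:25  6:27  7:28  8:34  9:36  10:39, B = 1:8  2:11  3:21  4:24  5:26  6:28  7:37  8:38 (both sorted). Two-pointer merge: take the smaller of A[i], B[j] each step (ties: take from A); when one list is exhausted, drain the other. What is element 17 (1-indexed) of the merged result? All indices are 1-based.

merged[17] = 38

i=1 j=1: A[i]=6<=B[j]=8 take 6, i++
i=2 j=1: A[i]=9>B[j]=8 take 8, j++
i=2 j=2: A[i]=9<=B[j]=11 take 9, i++
i=3 j=2: A[i]=16>B[j]=11 take 11, j++
i=3 j=3: A[i]=16<=B[j]=21 take 16, i++
i=4 j=3: A[i]=18<=B[j]=21 take 18, i++
i=5 j=3: A[i]=25>B[j]=21 take 21, j++
i=5 j=4: A[i]=25>B[j]=24 take 24, j++
i=5 j=5: A[i]=25<=B[j]=26 take 25, i++
i=6 j=5: A[i]=27>B[j]=26 take 26, j++
i=6 j=6: A[i]=27<=B[j]=28 take 27, i++
i=7 j=6: A[i]=28<=B[j]=28 take 28, i++
i=8 j=6: A[i]=34>B[j]=28 take 28, j++
i=8 j=7: A[i]=34<=B[j]=37 take 34, i++
i=9 j=7: A[i]=36<=B[j]=37 take 36, i++
i=10 j=7: A[i]=39>B[j]=37 take 37, j++
i=10 j=8: A[i]=39>B[j]=38 take 38, j++
i=10 j=9: B done, take A[i]=39, i++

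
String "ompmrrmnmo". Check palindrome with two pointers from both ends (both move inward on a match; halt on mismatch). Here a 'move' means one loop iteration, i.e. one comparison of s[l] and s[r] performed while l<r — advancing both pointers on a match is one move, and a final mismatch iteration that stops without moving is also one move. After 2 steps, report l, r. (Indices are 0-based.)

l=0 r=9: 'o'=='o', l++,r--
l=1 r=8: 'm'=='m', l++,r--

l=2, r=7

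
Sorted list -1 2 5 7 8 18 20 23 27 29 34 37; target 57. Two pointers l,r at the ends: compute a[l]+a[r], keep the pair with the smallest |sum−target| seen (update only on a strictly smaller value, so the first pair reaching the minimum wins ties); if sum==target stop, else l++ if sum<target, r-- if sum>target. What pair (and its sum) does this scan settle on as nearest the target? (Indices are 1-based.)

pair (20, 37) with sum 57 (|Δ|=0)

l=1 r=12: -1+37=36 d=21 *, l++
l=2 r=12: 2+37=39 d=18 *, l++
l=3 r=12: 5+37=42 d=15 *, l++
l=4 r=12: 7+37=44 d=13 *, l++
l=5 r=12: 8+37=45 d=12 *, l++
l=6 r=12: 18+37=55 d=2 *, l++
l=7 r=12: 20+37=57 d=0 *, stop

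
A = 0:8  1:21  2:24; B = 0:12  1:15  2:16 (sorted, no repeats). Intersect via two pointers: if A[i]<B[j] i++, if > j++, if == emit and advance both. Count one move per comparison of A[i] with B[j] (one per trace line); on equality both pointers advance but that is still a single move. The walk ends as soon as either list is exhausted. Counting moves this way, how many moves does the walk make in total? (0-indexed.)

i=0 j=0: 8<12, i++
i=1 j=0: 21>12, j++
i=1 j=1: 21>15, j++
i=1 j=2: 21>16, j++

4 moves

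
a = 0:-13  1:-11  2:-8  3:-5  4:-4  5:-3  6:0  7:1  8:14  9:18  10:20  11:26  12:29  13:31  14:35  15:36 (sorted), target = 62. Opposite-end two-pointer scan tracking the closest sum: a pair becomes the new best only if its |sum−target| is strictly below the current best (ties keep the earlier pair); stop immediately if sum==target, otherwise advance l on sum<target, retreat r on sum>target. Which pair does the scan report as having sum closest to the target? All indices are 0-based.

[0,15] -13+36=23 d=39 * → l++
[1,15] -11+36=25 d=37 * → l++
[2,15] -8+36=28 d=34 * → l++
[3,15] -5+36=31 d=31 * → l++
[4,15] -4+36=32 d=30 * → l++
[5,15] -3+36=33 d=29 * → l++
[6,15] 0+36=36 d=26 * → l++
[7,15] 1+36=37 d=25 * → l++
[8,15] 14+36=50 d=12 * → l++
[9,15] 18+36=54 d=8 * → l++
[10,15] 20+36=56 d=6 * → l++
[11,15] 26+36=62 d=0 * → stop

pair (26, 36) with sum 62 (|Δ|=0)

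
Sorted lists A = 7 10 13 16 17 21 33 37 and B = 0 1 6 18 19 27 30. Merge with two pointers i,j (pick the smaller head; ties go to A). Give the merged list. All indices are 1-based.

[i=1,j=1] A[i]=7>B[j]=0 take 0 → j++
[i=1,j=2] A[i]=7>B[j]=1 take 1 → j++
[i=1,j=3] A[i]=7>B[j]=6 take 6 → j++
[i=1,j=4] A[i]=7<=B[j]=18 take 7 → i++
[i=2,j=4] A[i]=10<=B[j]=18 take 10 → i++
[i=3,j=4] A[i]=13<=B[j]=18 take 13 → i++
[i=4,j=4] A[i]=16<=B[j]=18 take 16 → i++
[i=5,j=4] A[i]=17<=B[j]=18 take 17 → i++
[i=6,j=4] A[i]=21>B[j]=18 take 18 → j++
[i=6,j=5] A[i]=21>B[j]=19 take 19 → j++
[i=6,j=6] A[i]=21<=B[j]=27 take 21 → i++
[i=7,j=6] A[i]=33>B[j]=27 take 27 → j++
[i=7,j=7] A[i]=33>B[j]=30 take 30 → j++
[i=7,j=8] B done, take A[i]=33 → i++
[i=8,j=8] B done, take A[i]=37 → i++

[0, 1, 6, 7, 10, 13, 16, 17, 18, 19, 21, 27, 30, 33, 37]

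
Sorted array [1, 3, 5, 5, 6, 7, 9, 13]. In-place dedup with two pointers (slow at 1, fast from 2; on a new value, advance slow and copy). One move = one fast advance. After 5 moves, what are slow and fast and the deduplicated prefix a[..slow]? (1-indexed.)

slow=5, fast=7, prefix=[1, 3, 5, 6, 7]

slow=1 fast=2: a[fast]=3≠a[slow]=1 write a[2]=3, slow++,fast++
slow=2 fast=3: a[fast]=5≠a[slow]=3 write a[3]=5, slow++,fast++
slow=3 fast=4: a[fast]=5=a[slow] dup, fast++
slow=3 fast=5: a[fast]=6≠a[slow]=5 write a[4]=6, slow++,fast++
slow=4 fast=6: a[fast]=7≠a[slow]=6 write a[5]=7, slow++,fast++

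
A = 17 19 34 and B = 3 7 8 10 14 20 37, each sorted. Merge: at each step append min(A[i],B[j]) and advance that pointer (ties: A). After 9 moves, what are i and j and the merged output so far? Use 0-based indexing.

i=3, j=6, merged so far=[3, 7, 8, 10, 14, 17, 19, 20, 34]

i=0 j=0: A[i]=17>B[j]=3 take 3, j++
i=0 j=1: A[i]=17>B[j]=7 take 7, j++
i=0 j=2: A[i]=17>B[j]=8 take 8, j++
i=0 j=3: A[i]=17>B[j]=10 take 10, j++
i=0 j=4: A[i]=17>B[j]=14 take 14, j++
i=0 j=5: A[i]=17<=B[j]=20 take 17, i++
i=1 j=5: A[i]=19<=B[j]=20 take 19, i++
i=2 j=5: A[i]=34>B[j]=20 take 20, j++
i=2 j=6: A[i]=34<=B[j]=37 take 34, i++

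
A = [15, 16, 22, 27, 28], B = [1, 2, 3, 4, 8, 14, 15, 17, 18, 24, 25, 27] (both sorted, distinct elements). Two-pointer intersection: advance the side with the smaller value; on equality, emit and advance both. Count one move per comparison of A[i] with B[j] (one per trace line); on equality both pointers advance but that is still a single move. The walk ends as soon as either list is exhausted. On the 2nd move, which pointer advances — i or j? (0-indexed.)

j

[i=0,j=0] 15>1 → j++
[i=0,j=1] 15>2 → j++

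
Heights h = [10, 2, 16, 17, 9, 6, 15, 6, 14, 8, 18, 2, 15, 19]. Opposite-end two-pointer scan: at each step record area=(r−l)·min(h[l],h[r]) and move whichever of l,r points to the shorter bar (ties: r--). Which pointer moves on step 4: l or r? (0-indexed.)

l=0 r=13: min(10,19)*13=130 best=130 *, l++
l=1 r=13: min(2,19)*12=24 best=130, l++
l=2 r=13: min(16,19)*11=176 best=176 *, l++
l=3 r=13: min(17,19)*10=170 best=176, l++

l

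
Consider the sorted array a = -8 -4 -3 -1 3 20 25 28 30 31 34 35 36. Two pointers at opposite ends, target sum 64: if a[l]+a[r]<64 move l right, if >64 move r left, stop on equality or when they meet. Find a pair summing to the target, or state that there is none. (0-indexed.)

[0,12] -8+36=28 <64 → l++
[1,12] -4+36=32 <64 → l++
[2,12] -3+36=33 <64 → l++
[3,12] -1+36=35 <64 → l++
[4,12] 3+36=39 <64 → l++
[5,12] 20+36=56 <64 → l++
[6,12] 25+36=61 <64 → l++
[7,12] 28+36=64 → found

(28, 36)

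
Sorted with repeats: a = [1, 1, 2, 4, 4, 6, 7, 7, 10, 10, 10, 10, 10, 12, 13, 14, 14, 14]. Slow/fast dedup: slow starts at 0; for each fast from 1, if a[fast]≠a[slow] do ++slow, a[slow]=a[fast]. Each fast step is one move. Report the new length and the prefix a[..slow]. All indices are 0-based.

length 9; prefix = [1, 2, 4, 6, 7, 10, 12, 13, 14]

slow=0 fast=1: a[fast]=1=a[slow] dup, fast++
slow=0 fast=2: a[fast]=2≠a[slow]=1 write a[1]=2, slow++,fast++
slow=1 fast=3: a[fast]=4≠a[slow]=2 write a[2]=4, slow++,fast++
slow=2 fast=4: a[fast]=4=a[slow] dup, fast++
slow=2 fast=5: a[fast]=6≠a[slow]=4 write a[3]=6, slow++,fast++
slow=3 fast=6: a[fast]=7≠a[slow]=6 write a[4]=7, slow++,fast++
slow=4 fast=7: a[fast]=7=a[slow] dup, fast++
slow=4 fast=8: a[fast]=10≠a[slow]=7 write a[5]=10, slow++,fast++
slow=5 fast=9: a[fast]=10=a[slow] dup, fast++
slow=5 fast=10: a[fast]=10=a[slow] dup, fast++
slow=5 fast=11: a[fast]=10=a[slow] dup, fast++
slow=5 fast=12: a[fast]=10=a[slow] dup, fast++
slow=5 fast=13: a[fast]=12≠a[slow]=10 write a[6]=12, slow++,fast++
slow=6 fast=14: a[fast]=13≠a[slow]=12 write a[7]=13, slow++,fast++
slow=7 fast=15: a[fast]=14≠a[slow]=13 write a[8]=14, slow++,fast++
slow=8 fast=16: a[fast]=14=a[slow] dup, fast++
slow=8 fast=17: a[fast]=14=a[slow] dup, fast++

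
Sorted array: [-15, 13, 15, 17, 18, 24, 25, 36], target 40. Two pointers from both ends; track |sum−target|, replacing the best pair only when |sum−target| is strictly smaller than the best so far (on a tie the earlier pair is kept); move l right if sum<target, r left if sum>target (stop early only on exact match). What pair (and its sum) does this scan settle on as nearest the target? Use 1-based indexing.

pair (15, 25) with sum 40 (|Δ|=0)

[1,8] -15+36=21 d=19 * → l++
[2,8] 13+36=49 d=9 * → r--
[2,7] 13+25=38 d=2 * → l++
[3,7] 15+25=40 d=0 * → stop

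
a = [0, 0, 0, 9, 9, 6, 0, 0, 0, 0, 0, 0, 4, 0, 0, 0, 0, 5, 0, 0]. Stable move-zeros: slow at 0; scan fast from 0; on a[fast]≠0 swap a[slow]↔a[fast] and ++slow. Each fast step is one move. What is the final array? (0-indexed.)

[9, 9, 6, 4, 5, 0, 0, 0, 0, 0, 0, 0, 0, 0, 0, 0, 0, 0, 0, 0]

(s=0,f=0) a[fast]=0 → fast++
(s=0,f=1) a[fast]=0 → fast++
(s=0,f=2) a[fast]=0 → fast++
(s=0,f=3) a[fast]=9≠0 swap→a[0]=9 → slow++,fast++
(s=1,f=4) a[fast]=9≠0 swap→a[1]=9 → slow++,fast++
(s=2,f=5) a[fast]=6≠0 swap→a[2]=6 → slow++,fast++
(s=3,f=6) a[fast]=0 → fast++
(s=3,f=7) a[fast]=0 → fast++
(s=3,f=8) a[fast]=0 → fast++
(s=3,f=9) a[fast]=0 → fast++
(s=3,f=10) a[fast]=0 → fast++
(s=3,f=11) a[fast]=0 → fast++
(s=3,f=12) a[fast]=4≠0 swap→a[3]=4 → slow++,fast++
(s=4,f=13) a[fast]=0 → fast++
(s=4,f=14) a[fast]=0 → fast++
(s=4,f=15) a[fast]=0 → fast++
(s=4,f=16) a[fast]=0 → fast++
(s=4,f=17) a[fast]=5≠0 swap→a[4]=5 → slow++,fast++
(s=5,f=18) a[fast]=0 → fast++
(s=5,f=19) a[fast]=0 → fast++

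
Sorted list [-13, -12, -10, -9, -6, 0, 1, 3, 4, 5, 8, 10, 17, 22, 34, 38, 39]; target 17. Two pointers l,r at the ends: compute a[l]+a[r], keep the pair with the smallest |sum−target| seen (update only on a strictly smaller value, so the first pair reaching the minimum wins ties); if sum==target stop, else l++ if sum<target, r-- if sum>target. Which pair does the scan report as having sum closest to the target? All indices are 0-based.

l=0 r=16: -13+39=26 d=9 *, r--
l=0 r=15: -13+38=25 d=8 *, r--
l=0 r=14: -13+34=21 d=4 *, r--
l=0 r=13: -13+22=9 d=8, l++
l=1 r=13: -12+22=10 d=7, l++
l=2 r=13: -10+22=12 d=5, l++
l=3 r=13: -9+22=13 d=4, l++
l=4 r=13: -6+22=16 d=1 *, l++
l=5 r=13: 0+22=22 d=5, r--
l=5 r=12: 0+17=17 d=0 *, stop

pair (0, 17) with sum 17 (|Δ|=0)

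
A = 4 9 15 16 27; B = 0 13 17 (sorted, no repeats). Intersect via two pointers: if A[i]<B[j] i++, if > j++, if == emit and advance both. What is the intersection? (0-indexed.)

intersection = []

i=0 j=0: 4>0, j++
i=0 j=1: 4<13, i++
i=1 j=1: 9<13, i++
i=2 j=1: 15>13, j++
i=2 j=2: 15<17, i++
i=3 j=2: 16<17, i++
i=4 j=2: 27>17, j++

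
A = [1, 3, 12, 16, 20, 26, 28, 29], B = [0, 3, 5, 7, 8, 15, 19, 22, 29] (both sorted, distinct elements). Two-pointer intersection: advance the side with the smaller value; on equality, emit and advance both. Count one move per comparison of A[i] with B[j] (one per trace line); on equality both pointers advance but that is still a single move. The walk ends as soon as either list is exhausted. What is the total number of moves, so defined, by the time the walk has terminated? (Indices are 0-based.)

15 moves

[i=0,j=0] 1>0 → j++
[i=0,j=1] 1<3 → i++
[i=1,j=1] 3==3 emit → i++,j++
[i=2,j=2] 12>5 → j++
[i=2,j=3] 12>7 → j++
[i=2,j=4] 12>8 → j++
[i=2,j=5] 12<15 → i++
[i=3,j=5] 16>15 → j++
[i=3,j=6] 16<19 → i++
[i=4,j=6] 20>19 → j++
[i=4,j=7] 20<22 → i++
[i=5,j=7] 26>22 → j++
[i=5,j=8] 26<29 → i++
[i=6,j=8] 28<29 → i++
[i=7,j=8] 29==29 emit → i++,j++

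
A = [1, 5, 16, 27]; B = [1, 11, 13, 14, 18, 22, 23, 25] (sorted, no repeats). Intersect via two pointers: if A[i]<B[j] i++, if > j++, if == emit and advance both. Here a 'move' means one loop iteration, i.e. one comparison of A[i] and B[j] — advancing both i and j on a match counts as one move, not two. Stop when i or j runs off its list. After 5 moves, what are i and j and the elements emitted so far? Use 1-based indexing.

i=1 j=1: 1==1 emit, i++,j++
i=2 j=2: 5<11, i++
i=3 j=2: 16>11, j++
i=3 j=3: 16>13, j++
i=3 j=4: 16>14, j++

i=3, j=5, emitted=[1]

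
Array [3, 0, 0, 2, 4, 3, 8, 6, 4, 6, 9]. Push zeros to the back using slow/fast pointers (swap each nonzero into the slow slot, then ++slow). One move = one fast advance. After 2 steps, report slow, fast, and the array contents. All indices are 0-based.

slow=1, fast=2, a=[3, 0, 0, 2, 4, 3, 8, 6, 4, 6, 9]

(s=0,f=0) a[fast]=3≠0 swap→a[0]=3 → slow++,fast++
(s=1,f=1) a[fast]=0 → fast++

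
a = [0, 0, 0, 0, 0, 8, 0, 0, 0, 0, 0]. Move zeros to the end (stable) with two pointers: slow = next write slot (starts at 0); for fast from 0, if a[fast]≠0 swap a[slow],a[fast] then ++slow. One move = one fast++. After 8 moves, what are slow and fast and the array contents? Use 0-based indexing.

slow=0 fast=0: a[fast]=0, fast++
slow=0 fast=1: a[fast]=0, fast++
slow=0 fast=2: a[fast]=0, fast++
slow=0 fast=3: a[fast]=0, fast++
slow=0 fast=4: a[fast]=0, fast++
slow=0 fast=5: a[fast]=8≠0 swap→a[0]=8, slow++,fast++
slow=1 fast=6: a[fast]=0, fast++
slow=1 fast=7: a[fast]=0, fast++

slow=1, fast=8, a=[8, 0, 0, 0, 0, 0, 0, 0, 0, 0, 0]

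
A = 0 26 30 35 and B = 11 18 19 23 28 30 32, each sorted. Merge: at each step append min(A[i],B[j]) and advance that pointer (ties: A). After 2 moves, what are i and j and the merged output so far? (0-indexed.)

i=1, j=1, merged so far=[0, 11]

i=0 j=0: A[i]=0<=B[j]=11 take 0, i++
i=1 j=0: A[i]=26>B[j]=11 take 11, j++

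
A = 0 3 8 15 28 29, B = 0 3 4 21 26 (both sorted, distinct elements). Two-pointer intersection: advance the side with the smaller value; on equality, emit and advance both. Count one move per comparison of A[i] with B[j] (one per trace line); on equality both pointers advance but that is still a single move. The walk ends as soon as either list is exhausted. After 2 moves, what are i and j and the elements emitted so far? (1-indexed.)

i=3, j=3, emitted=[0, 3]

[i=1,j=1] 0==0 emit → i++,j++
[i=2,j=2] 3==3 emit → i++,j++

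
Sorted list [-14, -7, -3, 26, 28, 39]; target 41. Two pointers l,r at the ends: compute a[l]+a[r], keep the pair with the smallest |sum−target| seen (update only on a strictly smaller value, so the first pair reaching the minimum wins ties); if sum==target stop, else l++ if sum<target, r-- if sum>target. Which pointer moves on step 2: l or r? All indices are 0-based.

[0,5] -14+39=25 d=16 * → l++
[1,5] -7+39=32 d=9 * → l++

l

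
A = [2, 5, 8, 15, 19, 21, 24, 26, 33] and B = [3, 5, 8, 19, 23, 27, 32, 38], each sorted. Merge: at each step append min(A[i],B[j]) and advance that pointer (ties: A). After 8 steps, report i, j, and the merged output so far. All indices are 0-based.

i=5, j=3, merged so far=[2, 3, 5, 5, 8, 8, 15, 19]

[i=0,j=0] A[i]=2<=B[j]=3 take 2 → i++
[i=1,j=0] A[i]=5>B[j]=3 take 3 → j++
[i=1,j=1] A[i]=5<=B[j]=5 take 5 → i++
[i=2,j=1] A[i]=8>B[j]=5 take 5 → j++
[i=2,j=2] A[i]=8<=B[j]=8 take 8 → i++
[i=3,j=2] A[i]=15>B[j]=8 take 8 → j++
[i=3,j=3] A[i]=15<=B[j]=19 take 15 → i++
[i=4,j=3] A[i]=19<=B[j]=19 take 19 → i++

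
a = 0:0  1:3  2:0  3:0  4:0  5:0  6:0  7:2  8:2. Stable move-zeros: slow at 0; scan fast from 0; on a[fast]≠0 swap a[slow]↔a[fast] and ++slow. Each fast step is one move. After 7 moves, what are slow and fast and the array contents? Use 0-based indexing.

slow=1, fast=7, a=[3, 0, 0, 0, 0, 0, 0, 2, 2]

(s=0,f=0) a[fast]=0 → fast++
(s=0,f=1) a[fast]=3≠0 swap→a[0]=3 → slow++,fast++
(s=1,f=2) a[fast]=0 → fast++
(s=1,f=3) a[fast]=0 → fast++
(s=1,f=4) a[fast]=0 → fast++
(s=1,f=5) a[fast]=0 → fast++
(s=1,f=6) a[fast]=0 → fast++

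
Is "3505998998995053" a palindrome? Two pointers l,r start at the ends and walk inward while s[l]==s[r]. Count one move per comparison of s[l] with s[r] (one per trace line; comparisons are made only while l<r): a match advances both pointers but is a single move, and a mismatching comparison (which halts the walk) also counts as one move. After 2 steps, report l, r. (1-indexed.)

[1,16] '3'=='3' → l++,r--
[2,15] '5'=='5' → l++,r--

l=3, r=14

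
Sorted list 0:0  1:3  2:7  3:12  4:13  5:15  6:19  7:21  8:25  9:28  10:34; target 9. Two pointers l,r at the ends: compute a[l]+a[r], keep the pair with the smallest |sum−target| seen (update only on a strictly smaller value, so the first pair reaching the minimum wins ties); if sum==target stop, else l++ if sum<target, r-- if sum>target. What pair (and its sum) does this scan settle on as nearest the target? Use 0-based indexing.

[0,10] 0+34=34 d=25 * → r--
[0,9] 0+28=28 d=19 * → r--
[0,8] 0+25=25 d=16 * → r--
[0,7] 0+21=21 d=12 * → r--
[0,6] 0+19=19 d=10 * → r--
[0,5] 0+15=15 d=6 * → r--
[0,4] 0+13=13 d=4 * → r--
[0,3] 0+12=12 d=3 * → r--
[0,2] 0+7=7 d=2 * → l++
[1,2] 3+7=10 d=1 * → r--

pair (3, 7) with sum 10 (|Δ|=1)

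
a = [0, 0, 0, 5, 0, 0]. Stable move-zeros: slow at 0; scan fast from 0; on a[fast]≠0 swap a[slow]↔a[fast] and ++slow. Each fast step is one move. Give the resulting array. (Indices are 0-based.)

slow=0 fast=0: a[fast]=0, fast++
slow=0 fast=1: a[fast]=0, fast++
slow=0 fast=2: a[fast]=0, fast++
slow=0 fast=3: a[fast]=5≠0 swap→a[0]=5, slow++,fast++
slow=1 fast=4: a[fast]=0, fast++
slow=1 fast=5: a[fast]=0, fast++

[5, 0, 0, 0, 0, 0]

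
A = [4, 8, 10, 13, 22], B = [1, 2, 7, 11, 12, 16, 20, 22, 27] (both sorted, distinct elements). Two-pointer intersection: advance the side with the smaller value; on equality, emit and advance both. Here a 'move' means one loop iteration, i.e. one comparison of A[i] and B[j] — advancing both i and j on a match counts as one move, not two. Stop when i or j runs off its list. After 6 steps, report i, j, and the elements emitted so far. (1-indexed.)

[i=1,j=1] 4>1 → j++
[i=1,j=2] 4>2 → j++
[i=1,j=3] 4<7 → i++
[i=2,j=3] 8>7 → j++
[i=2,j=4] 8<11 → i++
[i=3,j=4] 10<11 → i++

i=4, j=4, emitted=[]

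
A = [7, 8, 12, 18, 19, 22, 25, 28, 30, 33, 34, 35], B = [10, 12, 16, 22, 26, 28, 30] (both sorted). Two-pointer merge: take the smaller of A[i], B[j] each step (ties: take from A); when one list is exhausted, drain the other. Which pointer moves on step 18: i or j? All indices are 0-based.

i

i=0 j=0: A[i]=7<=B[j]=10 take 7, i++
i=1 j=0: A[i]=8<=B[j]=10 take 8, i++
i=2 j=0: A[i]=12>B[j]=10 take 10, j++
i=2 j=1: A[i]=12<=B[j]=12 take 12, i++
i=3 j=1: A[i]=18>B[j]=12 take 12, j++
i=3 j=2: A[i]=18>B[j]=16 take 16, j++
i=3 j=3: A[i]=18<=B[j]=22 take 18, i++
i=4 j=3: A[i]=19<=B[j]=22 take 19, i++
i=5 j=3: A[i]=22<=B[j]=22 take 22, i++
i=6 j=3: A[i]=25>B[j]=22 take 22, j++
i=6 j=4: A[i]=25<=B[j]=26 take 25, i++
i=7 j=4: A[i]=28>B[j]=26 take 26, j++
i=7 j=5: A[i]=28<=B[j]=28 take 28, i++
i=8 j=5: A[i]=30>B[j]=28 take 28, j++
i=8 j=6: A[i]=30<=B[j]=30 take 30, i++
i=9 j=6: A[i]=33>B[j]=30 take 30, j++
i=9 j=7: B done, take A[i]=33, i++
i=10 j=7: B done, take A[i]=34, i++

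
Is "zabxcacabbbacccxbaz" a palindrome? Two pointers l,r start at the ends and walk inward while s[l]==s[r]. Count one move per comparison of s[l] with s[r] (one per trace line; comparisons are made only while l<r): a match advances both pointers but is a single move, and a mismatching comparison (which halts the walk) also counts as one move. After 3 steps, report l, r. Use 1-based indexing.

l=1 r=19: 'z'=='z', l++,r--
l=2 r=18: 'a'=='a', l++,r--
l=3 r=17: 'b'=='b', l++,r--

l=4, r=16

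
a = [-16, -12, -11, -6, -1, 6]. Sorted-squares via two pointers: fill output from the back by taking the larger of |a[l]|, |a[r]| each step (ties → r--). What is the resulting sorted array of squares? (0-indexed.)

[1, 36, 36, 121, 144, 256]

[0,5] |-16|>|6| out[5]=256 → l++
[1,5] |-12|>|6| out[4]=144 → l++
[2,5] |-11|>|6| out[3]=121 → l++
[3,5] |-6|<=|6| out[2]=36 → r--
[3,4] |-6|>|-1| out[1]=36 → l++
[4,4] |-1|<=|-1| out[0]=1 → r--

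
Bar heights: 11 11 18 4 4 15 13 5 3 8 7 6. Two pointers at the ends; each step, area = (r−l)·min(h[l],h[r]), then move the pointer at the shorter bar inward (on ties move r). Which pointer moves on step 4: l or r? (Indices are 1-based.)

l=1 r=12: min(11,6)*11=66 best=66 *, r--
l=1 r=11: min(11,7)*10=70 best=70 *, r--
l=1 r=10: min(11,8)*9=72 best=72 *, r--
l=1 r=9: min(11,3)*8=24 best=72, r--

r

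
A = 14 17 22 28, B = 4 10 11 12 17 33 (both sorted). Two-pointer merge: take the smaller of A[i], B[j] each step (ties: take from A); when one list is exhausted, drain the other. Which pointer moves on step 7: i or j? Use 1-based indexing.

j

i=1 j=1: A[i]=14>B[j]=4 take 4, j++
i=1 j=2: A[i]=14>B[j]=10 take 10, j++
i=1 j=3: A[i]=14>B[j]=11 take 11, j++
i=1 j=4: A[i]=14>B[j]=12 take 12, j++
i=1 j=5: A[i]=14<=B[j]=17 take 14, i++
i=2 j=5: A[i]=17<=B[j]=17 take 17, i++
i=3 j=5: A[i]=22>B[j]=17 take 17, j++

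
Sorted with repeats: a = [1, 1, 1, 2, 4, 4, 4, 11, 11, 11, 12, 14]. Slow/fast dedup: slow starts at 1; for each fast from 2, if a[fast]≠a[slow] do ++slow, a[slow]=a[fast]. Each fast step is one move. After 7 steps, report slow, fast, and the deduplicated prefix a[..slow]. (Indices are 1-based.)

(s=1,f=2) a[fast]=1=a[slow] dup → fast++
(s=1,f=3) a[fast]=1=a[slow] dup → fast++
(s=1,f=4) a[fast]=2≠a[slow]=1 write a[2]=2 → slow++,fast++
(s=2,f=5) a[fast]=4≠a[slow]=2 write a[3]=4 → slow++,fast++
(s=3,f=6) a[fast]=4=a[slow] dup → fast++
(s=3,f=7) a[fast]=4=a[slow] dup → fast++
(s=3,f=8) a[fast]=11≠a[slow]=4 write a[4]=11 → slow++,fast++

slow=4, fast=9, prefix=[1, 2, 4, 11]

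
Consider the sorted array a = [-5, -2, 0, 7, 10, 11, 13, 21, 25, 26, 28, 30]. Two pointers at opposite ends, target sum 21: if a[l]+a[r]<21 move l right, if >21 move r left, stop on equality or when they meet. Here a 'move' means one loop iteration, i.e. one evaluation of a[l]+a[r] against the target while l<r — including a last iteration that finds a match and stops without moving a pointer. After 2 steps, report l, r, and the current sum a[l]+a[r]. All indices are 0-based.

l=0, r=9, sum=21

l=0 r=11: -5+30=25 >21, r--
l=0 r=10: -5+28=23 >21, r--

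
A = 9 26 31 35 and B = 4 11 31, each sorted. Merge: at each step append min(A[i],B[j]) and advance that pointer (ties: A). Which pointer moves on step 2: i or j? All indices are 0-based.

[i=0,j=0] A[i]=9>B[j]=4 take 4 → j++
[i=0,j=1] A[i]=9<=B[j]=11 take 9 → i++

i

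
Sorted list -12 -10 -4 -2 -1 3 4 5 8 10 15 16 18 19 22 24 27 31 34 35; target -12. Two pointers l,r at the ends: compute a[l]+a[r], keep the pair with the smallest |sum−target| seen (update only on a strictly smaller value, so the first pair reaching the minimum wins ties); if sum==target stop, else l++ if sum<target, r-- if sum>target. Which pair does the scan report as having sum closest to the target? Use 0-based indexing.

l=0 r=19: -12+35=23 d=35 *, r--
l=0 r=18: -12+34=22 d=34 *, r--
l=0 r=17: -12+31=19 d=31 *, r--
l=0 r=16: -12+27=15 d=27 *, r--
l=0 r=15: -12+24=12 d=24 *, r--
l=0 r=14: -12+22=10 d=22 *, r--
l=0 r=13: -12+19=7 d=19 *, r--
l=0 r=12: -12+18=6 d=18 *, r--
l=0 r=11: -12+16=4 d=16 *, r--
l=0 r=10: -12+15=3 d=15 *, r--
l=0 r=9: -12+10=-2 d=10 *, r--
l=0 r=8: -12+8=-4 d=8 *, r--
l=0 r=7: -12+5=-7 d=5 *, r--
l=0 r=6: -12+4=-8 d=4 *, r--
l=0 r=5: -12+3=-9 d=3 *, r--
l=0 r=4: -12+-1=-13 d=1 *, l++
l=1 r=4: -10+-1=-11 d=1, r--
l=1 r=3: -10+-2=-12 d=0 *, stop

pair (-10, -2) with sum -12 (|Δ|=0)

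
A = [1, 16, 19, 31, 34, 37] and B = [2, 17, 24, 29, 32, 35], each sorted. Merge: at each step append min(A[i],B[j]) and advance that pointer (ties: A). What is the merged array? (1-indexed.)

[i=1,j=1] A[i]=1<=B[j]=2 take 1 → i++
[i=2,j=1] A[i]=16>B[j]=2 take 2 → j++
[i=2,j=2] A[i]=16<=B[j]=17 take 16 → i++
[i=3,j=2] A[i]=19>B[j]=17 take 17 → j++
[i=3,j=3] A[i]=19<=B[j]=24 take 19 → i++
[i=4,j=3] A[i]=31>B[j]=24 take 24 → j++
[i=4,j=4] A[i]=31>B[j]=29 take 29 → j++
[i=4,j=5] A[i]=31<=B[j]=32 take 31 → i++
[i=5,j=5] A[i]=34>B[j]=32 take 32 → j++
[i=5,j=6] A[i]=34<=B[j]=35 take 34 → i++
[i=6,j=6] A[i]=37>B[j]=35 take 35 → j++
[i=6,j=7] B done, take A[i]=37 → i++

[1, 2, 16, 17, 19, 24, 29, 31, 32, 34, 35, 37]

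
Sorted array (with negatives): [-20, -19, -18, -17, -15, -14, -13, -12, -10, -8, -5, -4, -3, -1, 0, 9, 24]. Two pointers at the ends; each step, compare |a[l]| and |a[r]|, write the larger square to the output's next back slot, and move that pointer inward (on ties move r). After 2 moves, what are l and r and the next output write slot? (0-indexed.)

l=0 r=16: |-20|<=|24| out[16]=576, r--
l=0 r=15: |-20|>|9| out[15]=400, l++

l=1, r=15, next write slot=14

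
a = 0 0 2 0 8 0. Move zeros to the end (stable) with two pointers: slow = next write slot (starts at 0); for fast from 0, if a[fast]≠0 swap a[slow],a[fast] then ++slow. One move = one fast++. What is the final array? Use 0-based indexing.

(s=0,f=0) a[fast]=0 → fast++
(s=0,f=1) a[fast]=0 → fast++
(s=0,f=2) a[fast]=2≠0 swap→a[0]=2 → slow++,fast++
(s=1,f=3) a[fast]=0 → fast++
(s=1,f=4) a[fast]=8≠0 swap→a[1]=8 → slow++,fast++
(s=2,f=5) a[fast]=0 → fast++

[2, 8, 0, 0, 0, 0]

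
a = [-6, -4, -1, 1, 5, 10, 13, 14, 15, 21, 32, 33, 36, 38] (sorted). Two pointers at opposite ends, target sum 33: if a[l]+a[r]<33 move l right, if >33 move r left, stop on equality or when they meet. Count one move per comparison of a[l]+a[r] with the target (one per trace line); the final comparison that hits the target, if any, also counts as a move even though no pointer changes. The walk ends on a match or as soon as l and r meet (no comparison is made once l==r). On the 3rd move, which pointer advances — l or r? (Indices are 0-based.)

l=0 r=13: -6+38=32 <33, l++
l=1 r=13: -4+38=34 >33, r--
l=1 r=12: -4+36=32 <33, l++

l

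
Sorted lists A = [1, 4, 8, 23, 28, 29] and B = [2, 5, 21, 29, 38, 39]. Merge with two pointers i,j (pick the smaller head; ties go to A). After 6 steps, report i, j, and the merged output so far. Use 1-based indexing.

i=1 j=1: A[i]=1<=B[j]=2 take 1, i++
i=2 j=1: A[i]=4>B[j]=2 take 2, j++
i=2 j=2: A[i]=4<=B[j]=5 take 4, i++
i=3 j=2: A[i]=8>B[j]=5 take 5, j++
i=3 j=3: A[i]=8<=B[j]=21 take 8, i++
i=4 j=3: A[i]=23>B[j]=21 take 21, j++

i=4, j=4, merged so far=[1, 2, 4, 5, 8, 21]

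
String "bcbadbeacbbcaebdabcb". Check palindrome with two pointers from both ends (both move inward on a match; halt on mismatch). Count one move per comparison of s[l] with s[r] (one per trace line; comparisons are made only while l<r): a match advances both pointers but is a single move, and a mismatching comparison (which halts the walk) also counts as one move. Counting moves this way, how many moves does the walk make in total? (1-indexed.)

10 moves

[1,20] 'b'=='b' → l++,r--
[2,19] 'c'=='c' → l++,r--
[3,18] 'b'=='b' → l++,r--
[4,17] 'a'=='a' → l++,r--
[5,16] 'd'=='d' → l++,r--
[6,15] 'b'=='b' → l++,r--
[7,14] 'e'=='e' → l++,r--
[8,13] 'a'=='a' → l++,r--
[9,12] 'c'=='c' → l++,r--
[10,11] 'b'=='b' → l++,r--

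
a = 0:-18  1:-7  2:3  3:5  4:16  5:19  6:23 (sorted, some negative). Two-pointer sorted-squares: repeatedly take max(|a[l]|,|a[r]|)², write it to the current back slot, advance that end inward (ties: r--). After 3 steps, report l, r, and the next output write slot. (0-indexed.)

l=1, r=4, next write slot=3

l=0 r=6: |-18|<=|23| out[6]=529, r--
l=0 r=5: |-18|<=|19| out[5]=361, r--
l=0 r=4: |-18|>|16| out[4]=324, l++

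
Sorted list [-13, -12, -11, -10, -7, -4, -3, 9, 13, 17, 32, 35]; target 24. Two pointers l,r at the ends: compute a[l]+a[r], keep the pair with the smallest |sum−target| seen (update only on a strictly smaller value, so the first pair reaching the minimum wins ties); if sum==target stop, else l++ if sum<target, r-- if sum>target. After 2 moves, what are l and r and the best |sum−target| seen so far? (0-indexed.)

l=0 r=11: -13+35=22 d=2 *, l++
l=1 r=11: -12+35=23 d=1 *, l++

l=2, r=11, best |Δ|=1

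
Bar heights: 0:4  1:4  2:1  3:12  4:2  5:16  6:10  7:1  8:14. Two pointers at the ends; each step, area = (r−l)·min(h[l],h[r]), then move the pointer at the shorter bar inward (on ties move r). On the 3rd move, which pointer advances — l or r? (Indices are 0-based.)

l=0 r=8: min(4,14)*8=32 best=32 *, l++
l=1 r=8: min(4,14)*7=28 best=32, l++
l=2 r=8: min(1,14)*6=6 best=32, l++

l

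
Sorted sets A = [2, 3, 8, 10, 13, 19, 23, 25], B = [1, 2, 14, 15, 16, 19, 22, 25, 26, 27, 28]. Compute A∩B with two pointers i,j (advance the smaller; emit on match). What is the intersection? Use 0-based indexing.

intersection = [2, 19, 25]

i=0 j=0: 2>1, j++
i=0 j=1: 2==2 emit, i++,j++
i=1 j=2: 3<14, i++
i=2 j=2: 8<14, i++
i=3 j=2: 10<14, i++
i=4 j=2: 13<14, i++
i=5 j=2: 19>14, j++
i=5 j=3: 19>15, j++
i=5 j=4: 19>16, j++
i=5 j=5: 19==19 emit, i++,j++
i=6 j=6: 23>22, j++
i=6 j=7: 23<25, i++
i=7 j=7: 25==25 emit, i++,j++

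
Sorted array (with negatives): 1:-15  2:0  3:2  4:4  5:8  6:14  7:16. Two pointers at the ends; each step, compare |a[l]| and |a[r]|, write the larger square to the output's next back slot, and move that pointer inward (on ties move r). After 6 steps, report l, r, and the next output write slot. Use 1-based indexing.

l=2, r=2, next write slot=1

l=1 r=7: |-15|<=|16| out[7]=256, r--
l=1 r=6: |-15|>|14| out[6]=225, l++
l=2 r=6: |0|<=|14| out[5]=196, r--
l=2 r=5: |0|<=|8| out[4]=64, r--
l=2 r=4: |0|<=|4| out[3]=16, r--
l=2 r=3: |0|<=|2| out[2]=4, r--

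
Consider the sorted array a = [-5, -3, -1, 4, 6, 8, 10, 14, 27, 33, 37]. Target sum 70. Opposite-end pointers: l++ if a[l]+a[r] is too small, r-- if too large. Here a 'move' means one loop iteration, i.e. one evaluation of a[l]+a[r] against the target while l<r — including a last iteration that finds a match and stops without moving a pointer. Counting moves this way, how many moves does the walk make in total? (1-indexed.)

[1,11] -5+37=32 <70 → l++
[2,11] -3+37=34 <70 → l++
[3,11] -1+37=36 <70 → l++
[4,11] 4+37=41 <70 → l++
[5,11] 6+37=43 <70 → l++
[6,11] 8+37=45 <70 → l++
[7,11] 10+37=47 <70 → l++
[8,11] 14+37=51 <70 → l++
[9,11] 27+37=64 <70 → l++
[10,11] 33+37=70 → found

10 moves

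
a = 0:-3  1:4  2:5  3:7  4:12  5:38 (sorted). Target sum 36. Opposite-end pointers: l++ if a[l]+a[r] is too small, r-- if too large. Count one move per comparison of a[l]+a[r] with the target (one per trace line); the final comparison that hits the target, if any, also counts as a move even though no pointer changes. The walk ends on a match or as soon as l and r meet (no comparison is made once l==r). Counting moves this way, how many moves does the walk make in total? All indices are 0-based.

5 moves

l=0 r=5: -3+38=35 <36, l++
l=1 r=5: 4+38=42 >36, r--
l=1 r=4: 4+12=16 <36, l++
l=2 r=4: 5+12=17 <36, l++
l=3 r=4: 7+12=19 <36, l++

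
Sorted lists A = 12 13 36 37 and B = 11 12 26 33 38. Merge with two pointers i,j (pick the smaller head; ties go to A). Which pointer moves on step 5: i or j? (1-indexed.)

j

[i=1,j=1] A[i]=12>B[j]=11 take 11 → j++
[i=1,j=2] A[i]=12<=B[j]=12 take 12 → i++
[i=2,j=2] A[i]=13>B[j]=12 take 12 → j++
[i=2,j=3] A[i]=13<=B[j]=26 take 13 → i++
[i=3,j=3] A[i]=36>B[j]=26 take 26 → j++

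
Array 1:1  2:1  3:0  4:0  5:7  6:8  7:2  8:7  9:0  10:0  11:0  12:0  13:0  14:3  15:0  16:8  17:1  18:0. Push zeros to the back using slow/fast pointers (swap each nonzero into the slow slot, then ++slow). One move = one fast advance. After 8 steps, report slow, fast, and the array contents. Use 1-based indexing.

slow=1 fast=1: a[fast]=1≠0 swap→a[1]=1, slow++,fast++
slow=2 fast=2: a[fast]=1≠0 swap→a[2]=1, slow++,fast++
slow=3 fast=3: a[fast]=0, fast++
slow=3 fast=4: a[fast]=0, fast++
slow=3 fast=5: a[fast]=7≠0 swap→a[3]=7, slow++,fast++
slow=4 fast=6: a[fast]=8≠0 swap→a[4]=8, slow++,fast++
slow=5 fast=7: a[fast]=2≠0 swap→a[5]=2, slow++,fast++
slow=6 fast=8: a[fast]=7≠0 swap→a[6]=7, slow++,fast++

slow=7, fast=9, a=[1, 1, 7, 8, 2, 7, 0, 0, 0, 0, 0, 0, 0, 3, 0, 8, 1, 0]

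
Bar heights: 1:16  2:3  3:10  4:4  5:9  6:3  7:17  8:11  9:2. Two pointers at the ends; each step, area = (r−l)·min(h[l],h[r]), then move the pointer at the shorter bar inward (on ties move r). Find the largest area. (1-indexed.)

[1,9] min(16,2)*8=16 best=16 * → r--
[1,8] min(16,11)*7=77 best=77 * → r--
[1,7] min(16,17)*6=96 best=96 * → l++
[2,7] min(3,17)*5=15 best=96 → l++
[3,7] min(10,17)*4=40 best=96 → l++
[4,7] min(4,17)*3=12 best=96 → l++
[5,7] min(9,17)*2=18 best=96 → l++
[6,7] min(3,17)*1=3 best=96 → l++

max area = 96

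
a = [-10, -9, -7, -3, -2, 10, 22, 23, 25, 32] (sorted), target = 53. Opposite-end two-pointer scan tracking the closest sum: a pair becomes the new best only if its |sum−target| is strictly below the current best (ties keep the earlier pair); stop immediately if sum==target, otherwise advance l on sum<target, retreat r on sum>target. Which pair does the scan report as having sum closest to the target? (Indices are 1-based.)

pair (22, 32) with sum 54 (|Δ|=1)

l=1 r=10: -10+32=22 d=31 *, l++
l=2 r=10: -9+32=23 d=30 *, l++
l=3 r=10: -7+32=25 d=28 *, l++
l=4 r=10: -3+32=29 d=24 *, l++
l=5 r=10: -2+32=30 d=23 *, l++
l=6 r=10: 10+32=42 d=11 *, l++
l=7 r=10: 22+32=54 d=1 *, r--
l=7 r=9: 22+25=47 d=6, l++
l=8 r=9: 23+25=48 d=5, l++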